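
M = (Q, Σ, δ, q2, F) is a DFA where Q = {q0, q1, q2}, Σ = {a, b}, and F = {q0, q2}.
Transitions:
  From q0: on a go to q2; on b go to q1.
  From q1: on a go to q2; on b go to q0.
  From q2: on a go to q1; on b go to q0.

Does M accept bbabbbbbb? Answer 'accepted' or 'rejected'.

q2 --b--> q0
q0 --b--> q1
q1 --a--> q2
q2 --b--> q0
q0 --b--> q1
q1 --b--> q0
q0 --b--> q1
q1 --b--> q0
q0 --b--> q1
End in state q1, which is not an accepting state.

rejected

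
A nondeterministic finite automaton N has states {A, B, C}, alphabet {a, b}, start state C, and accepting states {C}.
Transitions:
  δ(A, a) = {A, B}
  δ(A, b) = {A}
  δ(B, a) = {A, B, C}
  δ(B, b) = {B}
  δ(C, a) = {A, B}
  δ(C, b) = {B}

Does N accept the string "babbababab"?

Start: {C}
read b: {B}
read a: {A, B, C}
read b: {A, B}
read b: {A, B}
read a: {A, B, C}
read b: {A, B}
read a: {A, B, C}
read b: {A, B}
read a: {A, B, C}
read b: {A, B}
Reachable ∩ accepting = {} — empty.

rejected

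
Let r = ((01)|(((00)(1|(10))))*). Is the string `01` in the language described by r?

The left alternative (01) matches 01.

yes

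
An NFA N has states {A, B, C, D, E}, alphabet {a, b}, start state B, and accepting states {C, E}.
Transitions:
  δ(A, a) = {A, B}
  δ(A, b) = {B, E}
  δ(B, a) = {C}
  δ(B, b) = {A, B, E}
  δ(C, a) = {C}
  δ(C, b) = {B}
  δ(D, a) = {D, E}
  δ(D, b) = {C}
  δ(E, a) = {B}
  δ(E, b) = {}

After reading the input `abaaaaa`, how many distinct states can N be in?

Start: {B}
read a: {C}
read b: {B}
read a: {C}
read a: {C}
read a: {C}
read a: {C}
read a: {C}
Final reachable set {C} has 1 state.

1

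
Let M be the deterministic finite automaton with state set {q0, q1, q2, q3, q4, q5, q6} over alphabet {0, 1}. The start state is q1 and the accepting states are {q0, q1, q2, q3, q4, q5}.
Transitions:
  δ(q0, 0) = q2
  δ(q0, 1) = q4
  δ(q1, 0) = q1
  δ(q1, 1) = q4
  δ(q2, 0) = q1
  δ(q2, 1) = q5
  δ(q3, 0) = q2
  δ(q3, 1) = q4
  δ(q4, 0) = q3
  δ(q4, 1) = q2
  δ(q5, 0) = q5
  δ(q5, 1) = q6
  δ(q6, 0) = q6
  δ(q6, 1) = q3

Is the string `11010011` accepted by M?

q1 --1--> q4
q4 --1--> q2
q2 --0--> q1
q1 --1--> q4
q4 --0--> q3
q3 --0--> q2
q2 --1--> q5
q5 --1--> q6
End in state q6, which is not an accepting state.

rejected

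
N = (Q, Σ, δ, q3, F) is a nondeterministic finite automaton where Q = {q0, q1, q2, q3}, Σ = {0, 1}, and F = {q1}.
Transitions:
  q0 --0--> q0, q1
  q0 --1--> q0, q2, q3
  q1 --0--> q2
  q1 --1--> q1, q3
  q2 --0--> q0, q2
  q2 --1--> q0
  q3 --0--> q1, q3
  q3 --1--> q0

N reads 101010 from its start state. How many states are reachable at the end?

Start: {q3}
read 1: {q0}
read 0: {q0, q1}
read 1: {q0, q1, q2, q3}
read 0: {q0, q1, q2, q3}
read 1: {q0, q1, q2, q3}
read 0: {q0, q1, q2, q3}
Final reachable set {q0, q1, q2, q3} has 4 states.

4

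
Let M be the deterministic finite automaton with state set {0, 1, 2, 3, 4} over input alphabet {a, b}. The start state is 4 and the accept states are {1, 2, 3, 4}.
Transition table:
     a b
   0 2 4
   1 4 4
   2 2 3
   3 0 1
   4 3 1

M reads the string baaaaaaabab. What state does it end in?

4

4 --b--> 1
1 --a--> 4
4 --a--> 3
3 --a--> 0
0 --a--> 2
2 --a--> 2
2 --a--> 2
2 --a--> 2
2 --b--> 3
3 --a--> 0
0 --b--> 4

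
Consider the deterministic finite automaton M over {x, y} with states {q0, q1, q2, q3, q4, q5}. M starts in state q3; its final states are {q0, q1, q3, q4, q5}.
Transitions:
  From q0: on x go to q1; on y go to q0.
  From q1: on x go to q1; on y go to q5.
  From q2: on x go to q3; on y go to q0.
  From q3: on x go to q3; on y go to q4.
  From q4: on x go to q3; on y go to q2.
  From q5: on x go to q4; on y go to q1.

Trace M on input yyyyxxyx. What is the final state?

q4

q3 --y--> q4
q4 --y--> q2
q2 --y--> q0
q0 --y--> q0
q0 --x--> q1
q1 --x--> q1
q1 --y--> q5
q5 --x--> q4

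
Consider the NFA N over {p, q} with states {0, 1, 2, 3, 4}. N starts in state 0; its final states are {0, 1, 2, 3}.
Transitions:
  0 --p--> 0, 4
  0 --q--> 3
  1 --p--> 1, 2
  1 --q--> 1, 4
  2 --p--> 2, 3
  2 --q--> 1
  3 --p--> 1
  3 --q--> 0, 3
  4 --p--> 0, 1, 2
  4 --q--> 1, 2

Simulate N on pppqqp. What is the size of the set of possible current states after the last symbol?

Start: {0}
read p: {0, 4}
read p: {0, 1, 2, 4}
read p: {0, 1, 2, 3, 4}
read q: {0, 1, 2, 3, 4}
read q: {0, 1, 2, 3, 4}
read p: {0, 1, 2, 3, 4}
Final reachable set {0, 1, 2, 3, 4} has 5 states.

5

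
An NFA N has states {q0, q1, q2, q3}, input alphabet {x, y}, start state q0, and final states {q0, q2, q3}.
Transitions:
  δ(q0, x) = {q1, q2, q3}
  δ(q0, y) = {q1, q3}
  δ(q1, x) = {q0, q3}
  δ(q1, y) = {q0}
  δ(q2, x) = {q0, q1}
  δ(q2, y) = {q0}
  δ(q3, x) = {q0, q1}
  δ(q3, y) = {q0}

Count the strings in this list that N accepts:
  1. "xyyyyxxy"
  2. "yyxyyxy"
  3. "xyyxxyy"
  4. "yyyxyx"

4

"xyyyyxxy": accepted
"yyxyyxy": accepted
"xyyxxyy": accepted
"yyyxyx": accepted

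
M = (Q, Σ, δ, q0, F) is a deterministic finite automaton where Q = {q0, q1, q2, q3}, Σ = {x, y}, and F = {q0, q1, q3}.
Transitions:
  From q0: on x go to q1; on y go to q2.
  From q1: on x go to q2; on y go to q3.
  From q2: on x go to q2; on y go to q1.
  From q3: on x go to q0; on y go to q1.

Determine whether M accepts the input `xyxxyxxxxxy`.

q0 --x--> q1
q1 --y--> q3
q3 --x--> q0
q0 --x--> q1
q1 --y--> q3
q3 --x--> q0
q0 --x--> q1
q1 --x--> q2
q2 --x--> q2
q2 --x--> q2
q2 --y--> q1
End in state q1, which is an accepting state.

accepted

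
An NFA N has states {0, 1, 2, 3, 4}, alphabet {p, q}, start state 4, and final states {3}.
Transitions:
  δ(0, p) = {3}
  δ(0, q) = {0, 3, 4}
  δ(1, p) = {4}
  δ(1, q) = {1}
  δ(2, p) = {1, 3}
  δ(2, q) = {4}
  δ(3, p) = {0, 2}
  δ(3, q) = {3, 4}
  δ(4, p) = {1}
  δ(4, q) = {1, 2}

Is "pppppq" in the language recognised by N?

Start: {4}
read p: {1}
read p: {4}
read p: {1}
read p: {4}
read p: {1}
read q: {1}
Reachable ∩ accepting = {} — empty.

rejected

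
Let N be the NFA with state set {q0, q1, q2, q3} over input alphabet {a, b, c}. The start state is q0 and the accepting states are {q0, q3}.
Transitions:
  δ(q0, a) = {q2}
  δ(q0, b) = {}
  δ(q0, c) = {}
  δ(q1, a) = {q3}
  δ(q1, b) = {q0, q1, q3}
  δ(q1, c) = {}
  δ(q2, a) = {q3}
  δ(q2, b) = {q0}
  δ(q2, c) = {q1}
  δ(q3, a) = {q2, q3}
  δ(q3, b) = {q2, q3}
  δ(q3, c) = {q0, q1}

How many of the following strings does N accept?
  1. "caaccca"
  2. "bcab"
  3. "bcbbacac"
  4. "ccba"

0

"caaccca": rejected
"bcab": rejected
"bcbbacac": rejected
"ccba": rejected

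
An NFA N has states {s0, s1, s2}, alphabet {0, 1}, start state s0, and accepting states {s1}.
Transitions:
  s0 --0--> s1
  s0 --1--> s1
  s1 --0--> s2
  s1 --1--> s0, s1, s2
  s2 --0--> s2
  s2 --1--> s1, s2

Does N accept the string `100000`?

rejected

Start: {s0}
read 1: {s1}
read 0: {s2}
read 0: {s2}
read 0: {s2}
read 0: {s2}
read 0: {s2}
Reachable ∩ accepting = {} — empty.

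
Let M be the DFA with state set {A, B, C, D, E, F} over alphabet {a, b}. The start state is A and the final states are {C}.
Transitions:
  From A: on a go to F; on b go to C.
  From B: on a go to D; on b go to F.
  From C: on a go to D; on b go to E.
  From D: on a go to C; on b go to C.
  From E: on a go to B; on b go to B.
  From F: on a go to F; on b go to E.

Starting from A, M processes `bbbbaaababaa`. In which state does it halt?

A --b--> C
C --b--> E
E --b--> B
B --b--> F
F --a--> F
F --a--> F
F --a--> F
F --b--> E
E --a--> B
B --b--> F
F --a--> F
F --a--> F

F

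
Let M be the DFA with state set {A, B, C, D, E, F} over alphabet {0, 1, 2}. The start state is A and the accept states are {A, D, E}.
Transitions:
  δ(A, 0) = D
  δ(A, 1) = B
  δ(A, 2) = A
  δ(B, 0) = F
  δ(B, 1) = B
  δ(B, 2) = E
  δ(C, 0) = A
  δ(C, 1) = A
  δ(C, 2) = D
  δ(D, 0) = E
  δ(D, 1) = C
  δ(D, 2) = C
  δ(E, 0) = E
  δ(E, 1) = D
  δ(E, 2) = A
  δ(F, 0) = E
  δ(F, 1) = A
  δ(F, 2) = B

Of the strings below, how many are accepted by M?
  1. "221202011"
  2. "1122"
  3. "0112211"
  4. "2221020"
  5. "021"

3

"221202011": accepted
"1122": accepted
"0112211": rejected
"2221020": rejected
"021": accepted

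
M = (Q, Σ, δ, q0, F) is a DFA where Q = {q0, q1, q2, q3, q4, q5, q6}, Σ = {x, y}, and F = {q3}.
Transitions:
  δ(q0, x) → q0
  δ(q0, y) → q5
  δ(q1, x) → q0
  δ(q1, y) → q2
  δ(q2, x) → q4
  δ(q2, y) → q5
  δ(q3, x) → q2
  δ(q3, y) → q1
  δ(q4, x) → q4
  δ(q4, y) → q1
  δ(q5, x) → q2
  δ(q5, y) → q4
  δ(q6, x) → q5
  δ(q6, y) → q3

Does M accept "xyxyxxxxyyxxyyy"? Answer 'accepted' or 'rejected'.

rejected

q0 --x--> q0
q0 --y--> q5
q5 --x--> q2
q2 --y--> q5
q5 --x--> q2
q2 --x--> q4
q4 --x--> q4
q4 --x--> q4
q4 --y--> q1
q1 --y--> q2
q2 --x--> q4
q4 --x--> q4
q4 --y--> q1
q1 --y--> q2
q2 --y--> q5
End in state q5, which is not an accepting state.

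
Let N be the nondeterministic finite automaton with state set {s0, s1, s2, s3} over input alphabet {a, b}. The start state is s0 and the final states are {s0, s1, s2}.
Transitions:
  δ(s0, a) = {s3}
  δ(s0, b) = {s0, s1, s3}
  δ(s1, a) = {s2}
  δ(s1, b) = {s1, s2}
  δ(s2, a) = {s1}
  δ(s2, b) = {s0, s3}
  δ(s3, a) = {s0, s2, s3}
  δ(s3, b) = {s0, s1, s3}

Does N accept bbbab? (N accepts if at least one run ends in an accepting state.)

Start: {s0}
read b: {s0, s1, s3}
read b: {s0, s1, s2, s3}
read b: {s0, s1, s2, s3}
read a: {s0, s1, s2, s3}
read b: {s0, s1, s2, s3}
Reachable ∩ accepting = {s0, s1, s2} — nonempty.

accepted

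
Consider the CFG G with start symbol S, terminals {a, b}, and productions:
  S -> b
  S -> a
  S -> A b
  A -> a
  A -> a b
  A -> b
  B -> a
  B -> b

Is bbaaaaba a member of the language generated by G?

no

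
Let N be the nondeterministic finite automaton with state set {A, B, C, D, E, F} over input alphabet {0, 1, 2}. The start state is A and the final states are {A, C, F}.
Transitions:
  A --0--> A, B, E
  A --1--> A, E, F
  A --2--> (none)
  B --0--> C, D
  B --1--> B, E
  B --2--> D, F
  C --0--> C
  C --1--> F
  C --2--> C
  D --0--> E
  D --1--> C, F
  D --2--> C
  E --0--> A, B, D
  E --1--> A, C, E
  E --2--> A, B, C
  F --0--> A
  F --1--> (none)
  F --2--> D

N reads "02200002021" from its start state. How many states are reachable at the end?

5

Start: {A}
read 0: {A, B, E}
read 2: {A, B, C, D, F}
read 2: {C, D, F}
read 0: {A, C, E}
read 0: {A, B, C, D, E}
read 0: {A, B, C, D, E}
read 0: {A, B, C, D, E}
read 2: {A, B, C, D, F}
read 0: {A, B, C, D, E}
read 2: {A, B, C, D, F}
read 1: {A, B, C, E, F}
Final reachable set {A, B, C, E, F} has 5 states.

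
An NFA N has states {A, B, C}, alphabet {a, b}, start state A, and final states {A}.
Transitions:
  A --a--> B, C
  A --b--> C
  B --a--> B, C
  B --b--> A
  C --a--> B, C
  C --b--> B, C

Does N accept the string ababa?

Start: {A}
read a: {B, C}
read b: {A, B, C}
read a: {B, C}
read b: {A, B, C}
read a: {B, C}
Reachable ∩ accepting = {} — empty.

rejected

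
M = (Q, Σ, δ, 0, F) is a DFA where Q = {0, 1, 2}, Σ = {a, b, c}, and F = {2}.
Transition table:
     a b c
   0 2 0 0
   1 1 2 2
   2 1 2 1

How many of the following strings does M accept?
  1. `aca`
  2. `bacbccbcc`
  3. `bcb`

`aca`: rejected
`bacbccbcc`: accepted
`bcb`: rejected

1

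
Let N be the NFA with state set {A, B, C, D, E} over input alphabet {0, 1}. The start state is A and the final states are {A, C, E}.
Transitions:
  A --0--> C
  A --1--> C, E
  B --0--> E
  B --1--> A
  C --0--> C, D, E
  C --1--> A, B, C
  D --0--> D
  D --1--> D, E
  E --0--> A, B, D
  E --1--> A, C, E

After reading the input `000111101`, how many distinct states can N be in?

Start: {A}
read 0: {C}
read 0: {C, D, E}
read 0: {A, B, C, D, E}
read 1: {A, B, C, D, E}
read 1: {A, B, C, D, E}
read 1: {A, B, C, D, E}
read 1: {A, B, C, D, E}
read 0: {A, B, C, D, E}
read 1: {A, B, C, D, E}
Final reachable set {A, B, C, D, E} has 5 states.

5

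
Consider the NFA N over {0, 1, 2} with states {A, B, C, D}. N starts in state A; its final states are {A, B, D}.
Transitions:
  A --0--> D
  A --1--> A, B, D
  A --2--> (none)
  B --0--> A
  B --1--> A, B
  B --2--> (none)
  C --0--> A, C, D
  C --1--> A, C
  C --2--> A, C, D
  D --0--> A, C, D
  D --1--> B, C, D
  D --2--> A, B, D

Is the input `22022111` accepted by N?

Start: {A}
read 2: {}
The reachable set is empty and stays empty for the remaining 7 symbols.
Reachable ∩ accepting = {} — empty.

rejected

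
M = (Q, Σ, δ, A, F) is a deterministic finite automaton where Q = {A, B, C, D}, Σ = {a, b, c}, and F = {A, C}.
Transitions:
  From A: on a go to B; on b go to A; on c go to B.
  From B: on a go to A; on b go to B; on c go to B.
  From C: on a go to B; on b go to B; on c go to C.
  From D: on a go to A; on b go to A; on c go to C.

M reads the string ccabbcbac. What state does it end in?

A --c--> B
B --c--> B
B --a--> A
A --b--> A
A --b--> A
A --c--> B
B --b--> B
B --a--> A
A --c--> B

B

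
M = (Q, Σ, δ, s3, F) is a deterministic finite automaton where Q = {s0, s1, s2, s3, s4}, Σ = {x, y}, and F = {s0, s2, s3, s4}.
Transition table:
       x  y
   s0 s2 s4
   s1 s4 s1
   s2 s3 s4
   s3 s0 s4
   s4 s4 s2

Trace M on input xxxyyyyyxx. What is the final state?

s4

s3 --x--> s0
s0 --x--> s2
s2 --x--> s3
s3 --y--> s4
s4 --y--> s2
s2 --y--> s4
s4 --y--> s2
s2 --y--> s4
s4 --x--> s4
s4 --x--> s4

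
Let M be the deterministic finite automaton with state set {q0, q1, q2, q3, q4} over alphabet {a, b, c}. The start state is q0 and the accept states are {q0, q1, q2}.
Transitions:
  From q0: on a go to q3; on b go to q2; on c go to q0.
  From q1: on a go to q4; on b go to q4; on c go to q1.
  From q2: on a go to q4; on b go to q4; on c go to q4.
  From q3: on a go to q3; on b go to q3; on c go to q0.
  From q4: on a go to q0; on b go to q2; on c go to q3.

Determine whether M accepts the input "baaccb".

q0 --b--> q2
q2 --a--> q4
q4 --a--> q0
q0 --c--> q0
q0 --c--> q0
q0 --b--> q2
End in state q2, which is an accepting state.

accepted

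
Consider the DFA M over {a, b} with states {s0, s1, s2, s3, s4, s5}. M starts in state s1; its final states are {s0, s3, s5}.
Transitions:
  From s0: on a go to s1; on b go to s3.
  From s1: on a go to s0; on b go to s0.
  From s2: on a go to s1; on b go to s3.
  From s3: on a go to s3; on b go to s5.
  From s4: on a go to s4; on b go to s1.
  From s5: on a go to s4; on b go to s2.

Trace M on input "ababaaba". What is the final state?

s1 --a--> s0
s0 --b--> s3
s3 --a--> s3
s3 --b--> s5
s5 --a--> s4
s4 --a--> s4
s4 --b--> s1
s1 --a--> s0

s0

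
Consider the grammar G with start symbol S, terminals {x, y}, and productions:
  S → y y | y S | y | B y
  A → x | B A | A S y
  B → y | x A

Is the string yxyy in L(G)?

no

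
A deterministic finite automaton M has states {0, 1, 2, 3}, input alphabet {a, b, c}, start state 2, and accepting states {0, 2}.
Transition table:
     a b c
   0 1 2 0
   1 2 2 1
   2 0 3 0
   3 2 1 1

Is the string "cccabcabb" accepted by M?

rejected

2 --c--> 0
0 --c--> 0
0 --c--> 0
0 --a--> 1
1 --b--> 2
2 --c--> 0
0 --a--> 1
1 --b--> 2
2 --b--> 3
End in state 3, which is not an accepting state.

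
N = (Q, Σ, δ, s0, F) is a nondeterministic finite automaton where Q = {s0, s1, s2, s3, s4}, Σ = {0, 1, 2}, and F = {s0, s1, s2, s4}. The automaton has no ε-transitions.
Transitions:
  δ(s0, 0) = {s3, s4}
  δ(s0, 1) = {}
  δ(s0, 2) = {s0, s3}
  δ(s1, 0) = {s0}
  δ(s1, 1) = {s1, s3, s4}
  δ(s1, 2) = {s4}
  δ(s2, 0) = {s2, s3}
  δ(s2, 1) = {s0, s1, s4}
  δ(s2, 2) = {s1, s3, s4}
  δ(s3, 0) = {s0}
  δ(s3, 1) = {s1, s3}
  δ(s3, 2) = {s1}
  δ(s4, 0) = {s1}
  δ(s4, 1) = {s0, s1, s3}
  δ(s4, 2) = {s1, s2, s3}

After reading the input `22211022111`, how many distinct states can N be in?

4

Start: {s0}
read 2: {s0, s3}
read 2: {s0, s1, s3}
read 2: {s0, s1, s3, s4}
read 1: {s0, s1, s3, s4}
read 1: {s0, s1, s3, s4}
read 0: {s0, s1, s3, s4}
read 2: {s0, s1, s2, s3, s4}
read 2: {s0, s1, s2, s3, s4}
read 1: {s0, s1, s3, s4}
read 1: {s0, s1, s3, s4}
read 1: {s0, s1, s3, s4}
Final reachable set {s0, s1, s3, s4} has 4 states.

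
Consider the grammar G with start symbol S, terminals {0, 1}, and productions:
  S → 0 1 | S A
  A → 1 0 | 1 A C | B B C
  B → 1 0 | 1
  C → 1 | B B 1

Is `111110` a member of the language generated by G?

no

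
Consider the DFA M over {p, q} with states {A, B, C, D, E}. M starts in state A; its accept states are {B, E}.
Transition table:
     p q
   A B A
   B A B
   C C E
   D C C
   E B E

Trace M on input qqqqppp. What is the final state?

A --q--> A
A --q--> A
A --q--> A
A --q--> A
A --p--> B
B --p--> A
A --p--> B

B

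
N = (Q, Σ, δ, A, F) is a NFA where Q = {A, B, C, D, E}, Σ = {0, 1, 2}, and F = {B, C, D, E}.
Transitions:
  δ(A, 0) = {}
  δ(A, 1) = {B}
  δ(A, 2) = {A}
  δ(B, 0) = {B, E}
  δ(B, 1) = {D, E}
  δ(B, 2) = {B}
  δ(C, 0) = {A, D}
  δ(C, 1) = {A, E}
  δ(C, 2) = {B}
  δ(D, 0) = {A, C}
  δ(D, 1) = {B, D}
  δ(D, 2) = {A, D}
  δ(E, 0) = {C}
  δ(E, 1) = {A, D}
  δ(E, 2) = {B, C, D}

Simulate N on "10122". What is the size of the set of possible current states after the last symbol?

3

Start: {A}
read 1: {B}
read 0: {B, E}
read 1: {A, D, E}
read 2: {A, B, C, D}
read 2: {A, B, D}
Final reachable set {A, B, D} has 3 states.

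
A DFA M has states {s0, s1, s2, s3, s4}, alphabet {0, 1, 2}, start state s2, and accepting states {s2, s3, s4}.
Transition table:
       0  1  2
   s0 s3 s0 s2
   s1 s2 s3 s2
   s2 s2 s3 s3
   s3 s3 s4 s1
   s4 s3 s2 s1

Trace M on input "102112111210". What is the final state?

s2 --1--> s3
s3 --0--> s3
s3 --2--> s1
s1 --1--> s3
s3 --1--> s4
s4 --2--> s1
s1 --1--> s3
s3 --1--> s4
s4 --1--> s2
s2 --2--> s3
s3 --1--> s4
s4 --0--> s3

s3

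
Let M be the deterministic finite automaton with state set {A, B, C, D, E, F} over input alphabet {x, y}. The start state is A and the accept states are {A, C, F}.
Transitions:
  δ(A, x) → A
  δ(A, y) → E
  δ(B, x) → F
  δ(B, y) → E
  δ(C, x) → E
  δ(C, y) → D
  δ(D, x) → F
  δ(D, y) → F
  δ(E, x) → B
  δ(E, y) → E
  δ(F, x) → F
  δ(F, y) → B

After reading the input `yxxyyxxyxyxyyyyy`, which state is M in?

A --y--> E
E --x--> B
B --x--> F
F --y--> B
B --y--> E
E --x--> B
B --x--> F
F --y--> B
B --x--> F
F --y--> B
B --x--> F
F --y--> B
B --y--> E
E --y--> E
E --y--> E
E --y--> E

E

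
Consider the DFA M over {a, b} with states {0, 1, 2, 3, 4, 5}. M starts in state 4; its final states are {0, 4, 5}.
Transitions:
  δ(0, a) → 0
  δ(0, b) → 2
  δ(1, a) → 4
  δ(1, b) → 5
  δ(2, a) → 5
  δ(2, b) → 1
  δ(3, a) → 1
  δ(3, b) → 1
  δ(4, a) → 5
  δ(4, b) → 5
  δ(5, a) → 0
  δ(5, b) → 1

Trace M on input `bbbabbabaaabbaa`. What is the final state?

4 --b--> 5
5 --b--> 1
1 --b--> 5
5 --a--> 0
0 --b--> 2
2 --b--> 1
1 --a--> 4
4 --b--> 5
5 --a--> 0
0 --a--> 0
0 --a--> 0
0 --b--> 2
2 --b--> 1
1 --a--> 4
4 --a--> 5

5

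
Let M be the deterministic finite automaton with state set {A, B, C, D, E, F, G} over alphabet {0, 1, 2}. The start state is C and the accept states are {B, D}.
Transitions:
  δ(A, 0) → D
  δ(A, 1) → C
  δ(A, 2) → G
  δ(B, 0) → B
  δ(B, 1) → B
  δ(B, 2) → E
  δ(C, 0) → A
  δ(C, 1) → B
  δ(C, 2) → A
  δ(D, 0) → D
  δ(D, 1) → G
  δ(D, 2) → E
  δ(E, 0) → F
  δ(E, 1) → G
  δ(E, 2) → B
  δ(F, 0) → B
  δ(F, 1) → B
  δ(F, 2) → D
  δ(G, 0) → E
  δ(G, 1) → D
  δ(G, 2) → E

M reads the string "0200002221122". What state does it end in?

C --0--> A
A --2--> G
G --0--> E
E --0--> F
F --0--> B
B --0--> B
B --2--> E
E --2--> B
B --2--> E
E --1--> G
G --1--> D
D --2--> E
E --2--> B

B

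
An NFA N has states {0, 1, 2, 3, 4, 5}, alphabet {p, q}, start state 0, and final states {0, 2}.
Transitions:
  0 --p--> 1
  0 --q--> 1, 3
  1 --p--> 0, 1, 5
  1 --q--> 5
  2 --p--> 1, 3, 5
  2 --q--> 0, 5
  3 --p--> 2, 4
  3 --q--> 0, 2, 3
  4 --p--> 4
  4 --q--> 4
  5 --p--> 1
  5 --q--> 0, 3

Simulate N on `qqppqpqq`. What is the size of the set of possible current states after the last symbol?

Start: {0}
read q: {1, 3}
read q: {0, 2, 3, 5}
read p: {1, 2, 3, 4, 5}
read p: {0, 1, 2, 3, 4, 5}
read q: {0, 1, 2, 3, 4, 5}
read p: {0, 1, 2, 3, 4, 5}
read q: {0, 1, 2, 3, 4, 5}
read q: {0, 1, 2, 3, 4, 5}
Final reachable set {0, 1, 2, 3, 4, 5} has 6 states.

6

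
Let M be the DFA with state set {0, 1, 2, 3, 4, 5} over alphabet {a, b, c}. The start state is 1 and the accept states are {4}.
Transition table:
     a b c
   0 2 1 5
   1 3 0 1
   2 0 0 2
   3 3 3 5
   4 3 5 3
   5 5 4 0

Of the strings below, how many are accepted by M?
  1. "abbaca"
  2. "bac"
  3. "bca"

0

"abbaca": rejected
"bac": rejected
"bca": rejected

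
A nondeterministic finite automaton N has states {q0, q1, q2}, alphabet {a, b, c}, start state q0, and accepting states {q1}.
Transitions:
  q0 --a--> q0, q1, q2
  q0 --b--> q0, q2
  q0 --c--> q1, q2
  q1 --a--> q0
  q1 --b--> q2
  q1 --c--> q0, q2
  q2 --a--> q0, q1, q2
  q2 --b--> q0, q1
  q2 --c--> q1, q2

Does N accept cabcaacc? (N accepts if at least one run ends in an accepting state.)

Start: {q0}
read c: {q1, q2}
read a: {q0, q1, q2}
read b: {q0, q1, q2}
read c: {q0, q1, q2}
read a: {q0, q1, q2}
read a: {q0, q1, q2}
read c: {q0, q1, q2}
read c: {q0, q1, q2}
Reachable ∩ accepting = {q1} — nonempty.

accepted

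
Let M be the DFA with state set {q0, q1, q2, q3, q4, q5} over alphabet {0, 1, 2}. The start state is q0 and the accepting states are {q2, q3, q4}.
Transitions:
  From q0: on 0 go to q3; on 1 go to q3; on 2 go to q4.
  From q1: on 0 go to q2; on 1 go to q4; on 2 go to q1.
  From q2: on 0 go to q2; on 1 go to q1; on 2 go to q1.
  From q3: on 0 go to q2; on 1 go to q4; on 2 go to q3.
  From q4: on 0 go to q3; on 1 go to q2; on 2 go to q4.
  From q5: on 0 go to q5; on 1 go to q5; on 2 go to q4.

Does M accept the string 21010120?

q0 --2--> q4
q4 --1--> q2
q2 --0--> q2
q2 --1--> q1
q1 --0--> q2
q2 --1--> q1
q1 --2--> q1
q1 --0--> q2
End in state q2, which is an accepting state.

accepted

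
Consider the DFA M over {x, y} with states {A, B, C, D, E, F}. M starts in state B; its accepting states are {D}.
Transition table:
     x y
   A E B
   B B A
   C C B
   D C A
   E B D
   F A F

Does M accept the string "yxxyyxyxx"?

B --y--> A
A --x--> E
E --x--> B
B --y--> A
A --y--> B
B --x--> B
B --y--> A
A --x--> E
E --x--> B
End in state B, which is not an accepting state.

rejected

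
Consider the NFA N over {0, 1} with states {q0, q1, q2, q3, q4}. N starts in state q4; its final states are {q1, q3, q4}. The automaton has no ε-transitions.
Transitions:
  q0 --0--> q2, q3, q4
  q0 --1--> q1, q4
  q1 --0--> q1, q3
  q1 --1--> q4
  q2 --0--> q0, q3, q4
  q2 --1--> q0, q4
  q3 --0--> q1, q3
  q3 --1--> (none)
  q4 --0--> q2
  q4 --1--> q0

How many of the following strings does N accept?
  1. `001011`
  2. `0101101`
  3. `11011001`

`001011`: accepted
`0101101`: accepted
`11011001`: accepted

3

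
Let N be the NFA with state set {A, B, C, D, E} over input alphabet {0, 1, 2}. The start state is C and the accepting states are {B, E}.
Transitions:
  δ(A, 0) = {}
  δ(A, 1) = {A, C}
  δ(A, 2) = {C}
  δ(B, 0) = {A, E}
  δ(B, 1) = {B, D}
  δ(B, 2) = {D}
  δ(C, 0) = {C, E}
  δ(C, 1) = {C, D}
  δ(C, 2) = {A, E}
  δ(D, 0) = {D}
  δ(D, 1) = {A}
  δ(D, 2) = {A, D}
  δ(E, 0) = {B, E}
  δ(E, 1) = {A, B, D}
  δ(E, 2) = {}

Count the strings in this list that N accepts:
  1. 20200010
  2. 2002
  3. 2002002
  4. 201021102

2

20200010: rejected
2002: rejected
2002002: accepted
201021102: accepted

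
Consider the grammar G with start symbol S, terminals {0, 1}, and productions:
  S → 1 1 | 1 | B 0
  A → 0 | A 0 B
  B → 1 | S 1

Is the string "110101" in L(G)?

no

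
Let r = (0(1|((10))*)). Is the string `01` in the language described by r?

Split as 0·1: 0 matches 0 and (1|((10))*) matches 1.

yes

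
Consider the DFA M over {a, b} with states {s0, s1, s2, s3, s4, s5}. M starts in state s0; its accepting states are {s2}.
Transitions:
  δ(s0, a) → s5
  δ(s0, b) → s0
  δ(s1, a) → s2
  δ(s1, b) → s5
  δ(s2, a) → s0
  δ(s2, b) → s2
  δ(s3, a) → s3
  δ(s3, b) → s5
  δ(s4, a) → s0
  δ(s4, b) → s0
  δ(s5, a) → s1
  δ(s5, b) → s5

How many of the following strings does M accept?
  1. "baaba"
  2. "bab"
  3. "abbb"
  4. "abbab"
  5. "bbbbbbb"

"baaba": rejected
"bab": rejected
"abbb": rejected
"abbab": rejected
"bbbbbbb": rejected

0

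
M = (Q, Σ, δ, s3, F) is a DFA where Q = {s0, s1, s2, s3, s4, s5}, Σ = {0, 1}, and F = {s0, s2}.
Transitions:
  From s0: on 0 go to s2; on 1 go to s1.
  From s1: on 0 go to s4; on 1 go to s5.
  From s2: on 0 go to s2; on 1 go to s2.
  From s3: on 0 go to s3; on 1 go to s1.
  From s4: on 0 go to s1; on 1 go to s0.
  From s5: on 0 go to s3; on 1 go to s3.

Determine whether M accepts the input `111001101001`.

s3 --1--> s1
s1 --1--> s5
s5 --1--> s3
s3 --0--> s3
s3 --0--> s3
s3 --1--> s1
s1 --1--> s5
s5 --0--> s3
s3 --1--> s1
s1 --0--> s4
s4 --0--> s1
s1 --1--> s5
End in state s5, which is not an accepting state.

rejected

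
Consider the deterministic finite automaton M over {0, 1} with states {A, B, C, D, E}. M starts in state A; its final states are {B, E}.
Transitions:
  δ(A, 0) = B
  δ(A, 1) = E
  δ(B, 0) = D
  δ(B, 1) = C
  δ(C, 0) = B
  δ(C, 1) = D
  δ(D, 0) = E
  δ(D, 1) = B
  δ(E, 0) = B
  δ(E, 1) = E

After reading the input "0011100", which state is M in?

A --0--> B
B --0--> D
D --1--> B
B --1--> C
C --1--> D
D --0--> E
E --0--> B

B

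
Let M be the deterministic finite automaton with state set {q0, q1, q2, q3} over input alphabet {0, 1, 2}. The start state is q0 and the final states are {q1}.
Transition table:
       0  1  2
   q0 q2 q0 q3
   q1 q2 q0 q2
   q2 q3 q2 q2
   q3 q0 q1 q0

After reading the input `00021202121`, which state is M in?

q1

q0 --0--> q2
q2 --0--> q3
q3 --0--> q0
q0 --2--> q3
q3 --1--> q1
q1 --2--> q2
q2 --0--> q3
q3 --2--> q0
q0 --1--> q0
q0 --2--> q3
q3 --1--> q1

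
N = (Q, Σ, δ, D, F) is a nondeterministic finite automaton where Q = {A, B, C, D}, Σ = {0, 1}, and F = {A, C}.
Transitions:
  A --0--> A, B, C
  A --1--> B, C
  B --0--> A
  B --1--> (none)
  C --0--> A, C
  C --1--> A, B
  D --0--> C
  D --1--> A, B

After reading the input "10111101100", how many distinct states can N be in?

3

Start: {D}
read 1: {A, B}
read 0: {A, B, C}
read 1: {A, B, C}
read 1: {A, B, C}
read 1: {A, B, C}
read 1: {A, B, C}
read 0: {A, B, C}
read 1: {A, B, C}
read 1: {A, B, C}
read 0: {A, B, C}
read 0: {A, B, C}
Final reachable set {A, B, C} has 3 states.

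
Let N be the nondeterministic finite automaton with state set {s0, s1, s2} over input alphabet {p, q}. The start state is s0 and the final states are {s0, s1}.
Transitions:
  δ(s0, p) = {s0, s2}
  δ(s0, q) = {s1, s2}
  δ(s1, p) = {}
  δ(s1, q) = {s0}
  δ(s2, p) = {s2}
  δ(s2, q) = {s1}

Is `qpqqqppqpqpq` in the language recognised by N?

rejected

Start: {s0}
read q: {s1, s2}
read p: {s2}
read q: {s1}
read q: {s0}
read q: {s1, s2}
read p: {s2}
read p: {s2}
read q: {s1}
read p: {}
The reachable set is empty and stays empty for the remaining 3 symbols.
Reachable ∩ accepting = {} — empty.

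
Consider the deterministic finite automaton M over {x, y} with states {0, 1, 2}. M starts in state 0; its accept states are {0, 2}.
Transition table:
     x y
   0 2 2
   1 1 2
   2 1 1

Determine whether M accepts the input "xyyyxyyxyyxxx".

0 --x--> 2
2 --y--> 1
1 --y--> 2
2 --y--> 1
1 --x--> 1
1 --y--> 2
2 --y--> 1
1 --x--> 1
1 --y--> 2
2 --y--> 1
1 --x--> 1
1 --x--> 1
1 --x--> 1
End in state 1, which is not an accepting state.

rejected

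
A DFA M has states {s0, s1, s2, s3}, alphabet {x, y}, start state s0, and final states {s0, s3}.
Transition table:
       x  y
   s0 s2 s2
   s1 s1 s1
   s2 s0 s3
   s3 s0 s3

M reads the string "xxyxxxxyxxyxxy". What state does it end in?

s3

s0 --x--> s2
s2 --x--> s0
s0 --y--> s2
s2 --x--> s0
s0 --x--> s2
s2 --x--> s0
s0 --x--> s2
s2 --y--> s3
s3 --x--> s0
s0 --x--> s2
s2 --y--> s3
s3 --x--> s0
s0 --x--> s2
s2 --y--> s3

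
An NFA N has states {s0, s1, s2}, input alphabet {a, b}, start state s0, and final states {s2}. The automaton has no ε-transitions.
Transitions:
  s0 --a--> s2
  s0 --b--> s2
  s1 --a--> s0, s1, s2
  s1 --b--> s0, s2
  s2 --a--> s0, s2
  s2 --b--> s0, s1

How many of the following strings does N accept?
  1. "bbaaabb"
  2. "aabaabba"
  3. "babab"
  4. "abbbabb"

4

"bbaaabb": accepted
"aabaabba": accepted
"babab": accepted
"abbbabb": accepted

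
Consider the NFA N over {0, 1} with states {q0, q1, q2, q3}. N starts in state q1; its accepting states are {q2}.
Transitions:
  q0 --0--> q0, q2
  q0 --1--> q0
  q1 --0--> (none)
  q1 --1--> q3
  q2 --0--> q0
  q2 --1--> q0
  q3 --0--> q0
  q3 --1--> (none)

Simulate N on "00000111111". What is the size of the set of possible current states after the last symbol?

0

Start: {q1}
read 0: {}
The reachable set is empty and stays empty for the remaining 10 symbols.
Final reachable set {} has 0 states.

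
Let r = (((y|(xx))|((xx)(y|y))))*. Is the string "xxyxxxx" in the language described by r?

yes

Split into 4 pieces xx · y · xx · xx; each matches ((y|(xx))|((xx)(y|y))).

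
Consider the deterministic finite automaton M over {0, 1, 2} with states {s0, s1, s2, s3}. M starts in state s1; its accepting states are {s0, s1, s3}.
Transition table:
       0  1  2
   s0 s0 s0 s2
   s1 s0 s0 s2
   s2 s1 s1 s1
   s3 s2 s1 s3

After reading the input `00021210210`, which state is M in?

s1 --0--> s0
s0 --0--> s0
s0 --0--> s0
s0 --2--> s2
s2 --1--> s1
s1 --2--> s2
s2 --1--> s1
s1 --0--> s0
s0 --2--> s2
s2 --1--> s1
s1 --0--> s0

s0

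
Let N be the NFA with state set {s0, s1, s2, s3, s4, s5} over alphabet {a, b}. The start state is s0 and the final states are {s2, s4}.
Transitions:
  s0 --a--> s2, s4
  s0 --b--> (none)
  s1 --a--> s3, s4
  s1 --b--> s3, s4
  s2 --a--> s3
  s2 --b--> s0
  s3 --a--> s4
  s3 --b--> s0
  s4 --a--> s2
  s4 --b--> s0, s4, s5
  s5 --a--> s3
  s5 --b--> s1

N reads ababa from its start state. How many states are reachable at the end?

3

Start: {s0}
read a: {s2, s4}
read b: {s0, s4, s5}
read a: {s2, s3, s4}
read b: {s0, s4, s5}
read a: {s2, s3, s4}
Final reachable set {s2, s3, s4} has 3 states.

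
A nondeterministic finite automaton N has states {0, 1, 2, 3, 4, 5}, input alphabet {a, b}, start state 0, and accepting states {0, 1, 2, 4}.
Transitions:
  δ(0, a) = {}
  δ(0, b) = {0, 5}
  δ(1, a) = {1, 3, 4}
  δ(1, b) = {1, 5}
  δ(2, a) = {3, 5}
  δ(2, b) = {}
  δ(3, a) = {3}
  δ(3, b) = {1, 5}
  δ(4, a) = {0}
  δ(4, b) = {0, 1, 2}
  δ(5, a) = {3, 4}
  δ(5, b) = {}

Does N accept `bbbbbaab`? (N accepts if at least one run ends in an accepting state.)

Start: {0}
read b: {0, 5}
read b: {0, 5}
read b: {0, 5}
read b: {0, 5}
read b: {0, 5}
read a: {3, 4}
read a: {0, 3}
read b: {0, 1, 5}
Reachable ∩ accepting = {0, 1} — nonempty.

accepted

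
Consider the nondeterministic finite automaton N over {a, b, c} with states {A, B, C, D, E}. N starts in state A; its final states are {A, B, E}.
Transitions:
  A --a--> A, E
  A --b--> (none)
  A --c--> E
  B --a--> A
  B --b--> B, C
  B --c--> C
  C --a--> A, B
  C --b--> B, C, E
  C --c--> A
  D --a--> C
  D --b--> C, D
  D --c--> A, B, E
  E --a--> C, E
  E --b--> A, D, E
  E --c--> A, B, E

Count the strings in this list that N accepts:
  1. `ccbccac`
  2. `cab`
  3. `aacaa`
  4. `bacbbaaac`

3

`ccbccac`: accepted
`cab`: accepted
`aacaa`: accepted
`bacbbaaac`: rejected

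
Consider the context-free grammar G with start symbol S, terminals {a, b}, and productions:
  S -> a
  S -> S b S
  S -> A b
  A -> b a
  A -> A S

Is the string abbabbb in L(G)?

no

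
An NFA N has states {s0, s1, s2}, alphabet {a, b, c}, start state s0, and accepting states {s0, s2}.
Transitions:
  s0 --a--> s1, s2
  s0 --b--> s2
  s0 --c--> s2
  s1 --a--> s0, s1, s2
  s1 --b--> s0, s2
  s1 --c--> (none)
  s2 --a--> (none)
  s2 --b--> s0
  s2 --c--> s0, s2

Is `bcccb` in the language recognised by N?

accepted

Start: {s0}
read b: {s2}
read c: {s0, s2}
read c: {s0, s2}
read c: {s0, s2}
read b: {s0, s2}
Reachable ∩ accepting = {s0, s2} — nonempty.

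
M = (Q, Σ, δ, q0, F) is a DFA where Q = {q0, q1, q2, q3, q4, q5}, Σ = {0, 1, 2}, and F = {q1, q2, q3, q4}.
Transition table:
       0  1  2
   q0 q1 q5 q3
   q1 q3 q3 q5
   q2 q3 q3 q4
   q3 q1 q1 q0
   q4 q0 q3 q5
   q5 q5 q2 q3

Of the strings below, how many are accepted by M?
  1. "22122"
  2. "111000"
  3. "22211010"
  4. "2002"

"22122": rejected
"111000": accepted
"22211010": accepted
"2002": rejected

2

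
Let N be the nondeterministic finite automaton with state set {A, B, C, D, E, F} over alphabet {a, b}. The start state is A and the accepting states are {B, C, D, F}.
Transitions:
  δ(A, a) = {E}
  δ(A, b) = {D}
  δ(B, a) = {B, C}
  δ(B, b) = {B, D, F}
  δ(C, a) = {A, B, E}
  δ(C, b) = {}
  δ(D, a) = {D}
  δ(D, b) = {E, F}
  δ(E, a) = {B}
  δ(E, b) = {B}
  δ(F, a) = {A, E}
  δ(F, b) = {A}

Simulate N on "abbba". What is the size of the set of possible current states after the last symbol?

Start: {A}
read a: {E}
read b: {B}
read b: {B, D, F}
read b: {A, B, D, E, F}
read a: {A, B, C, D, E}
Final reachable set {A, B, C, D, E} has 5 states.

5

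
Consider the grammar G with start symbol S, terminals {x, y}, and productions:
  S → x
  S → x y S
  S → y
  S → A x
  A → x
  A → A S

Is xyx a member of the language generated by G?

yes

S ⇒ xyS ⇒ xyx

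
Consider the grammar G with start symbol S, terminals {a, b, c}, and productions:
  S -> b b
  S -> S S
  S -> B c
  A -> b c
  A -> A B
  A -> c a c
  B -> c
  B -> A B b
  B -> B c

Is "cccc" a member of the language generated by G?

yes

S ⇒ Bc ⇒ Bcc ⇒ Bccc ⇒ cccc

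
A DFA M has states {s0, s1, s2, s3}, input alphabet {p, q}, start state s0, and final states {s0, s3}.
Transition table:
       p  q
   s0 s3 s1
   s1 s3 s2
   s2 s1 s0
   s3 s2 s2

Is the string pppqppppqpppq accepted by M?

accepted

s0 --p--> s3
s3 --p--> s2
s2 --p--> s1
s1 --q--> s2
s2 --p--> s1
s1 --p--> s3
s3 --p--> s2
s2 --p--> s1
s1 --q--> s2
s2 --p--> s1
s1 --p--> s3
s3 --p--> s2
s2 --q--> s0
End in state s0, which is an accepting state.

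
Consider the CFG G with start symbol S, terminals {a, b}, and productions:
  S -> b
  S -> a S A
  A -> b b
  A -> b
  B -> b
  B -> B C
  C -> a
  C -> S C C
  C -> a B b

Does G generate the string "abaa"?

no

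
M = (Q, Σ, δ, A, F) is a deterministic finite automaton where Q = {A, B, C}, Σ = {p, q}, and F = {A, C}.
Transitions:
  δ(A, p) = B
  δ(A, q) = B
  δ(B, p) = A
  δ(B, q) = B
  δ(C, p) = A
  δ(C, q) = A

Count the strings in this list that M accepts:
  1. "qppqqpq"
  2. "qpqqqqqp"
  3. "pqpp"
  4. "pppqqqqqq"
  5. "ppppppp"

"qppqqpq": rejected
"qpqqqqqp": accepted
"pqpp": rejected
"pppqqqqqq": rejected
"ppppppp": rejected

1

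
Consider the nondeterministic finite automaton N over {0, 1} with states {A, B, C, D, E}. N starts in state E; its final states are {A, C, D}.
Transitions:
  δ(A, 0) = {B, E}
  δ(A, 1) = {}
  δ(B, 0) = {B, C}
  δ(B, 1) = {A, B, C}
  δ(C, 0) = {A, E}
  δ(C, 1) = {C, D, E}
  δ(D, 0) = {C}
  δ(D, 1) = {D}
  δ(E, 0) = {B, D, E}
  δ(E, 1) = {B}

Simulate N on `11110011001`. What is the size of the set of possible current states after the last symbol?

Start: {E}
read 1: {B}
read 1: {A, B, C}
read 1: {A, B, C, D, E}
read 1: {A, B, C, D, E}
read 0: {A, B, C, D, E}
read 0: {A, B, C, D, E}
read 1: {A, B, C, D, E}
read 1: {A, B, C, D, E}
read 0: {A, B, C, D, E}
read 0: {A, B, C, D, E}
read 1: {A, B, C, D, E}
Final reachable set {A, B, C, D, E} has 5 states.

5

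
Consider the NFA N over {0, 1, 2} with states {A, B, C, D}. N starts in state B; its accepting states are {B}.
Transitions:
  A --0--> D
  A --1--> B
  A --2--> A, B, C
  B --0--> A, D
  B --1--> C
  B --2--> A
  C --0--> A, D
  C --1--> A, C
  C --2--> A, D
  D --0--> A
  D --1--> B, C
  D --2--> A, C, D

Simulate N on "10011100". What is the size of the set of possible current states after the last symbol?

2

Start: {B}
read 1: {C}
read 0: {A, D}
read 0: {A, D}
read 1: {B, C}
read 1: {A, C}
read 1: {A, B, C}
read 0: {A, D}
read 0: {A, D}
Final reachable set {A, D} has 2 states.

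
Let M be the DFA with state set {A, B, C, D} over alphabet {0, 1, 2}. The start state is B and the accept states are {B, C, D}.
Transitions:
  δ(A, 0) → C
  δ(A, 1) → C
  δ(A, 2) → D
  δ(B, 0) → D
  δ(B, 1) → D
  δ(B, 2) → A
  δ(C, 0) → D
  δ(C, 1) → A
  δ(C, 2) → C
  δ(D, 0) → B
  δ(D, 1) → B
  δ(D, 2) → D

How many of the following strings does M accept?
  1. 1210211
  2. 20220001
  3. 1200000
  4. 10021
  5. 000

1210211: accepted
20220001: accepted
1200000: accepted
10021: accepted
000: accepted

5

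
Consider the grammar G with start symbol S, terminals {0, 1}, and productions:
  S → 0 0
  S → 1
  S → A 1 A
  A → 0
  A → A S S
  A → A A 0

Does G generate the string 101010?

no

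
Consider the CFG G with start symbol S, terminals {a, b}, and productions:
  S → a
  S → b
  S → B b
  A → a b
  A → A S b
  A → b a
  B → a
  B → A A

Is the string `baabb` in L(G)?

S ⇒ Bb ⇒ AAb ⇒ baAb ⇒ baabb

yes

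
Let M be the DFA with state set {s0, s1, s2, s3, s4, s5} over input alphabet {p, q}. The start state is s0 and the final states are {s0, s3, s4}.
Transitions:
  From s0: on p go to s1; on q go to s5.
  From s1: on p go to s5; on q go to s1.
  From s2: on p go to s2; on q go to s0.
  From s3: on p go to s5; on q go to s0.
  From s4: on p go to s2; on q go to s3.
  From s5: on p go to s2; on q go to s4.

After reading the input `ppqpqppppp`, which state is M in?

s2

s0 --p--> s1
s1 --p--> s5
s5 --q--> s4
s4 --p--> s2
s2 --q--> s0
s0 --p--> s1
s1 --p--> s5
s5 --p--> s2
s2 --p--> s2
s2 --p--> s2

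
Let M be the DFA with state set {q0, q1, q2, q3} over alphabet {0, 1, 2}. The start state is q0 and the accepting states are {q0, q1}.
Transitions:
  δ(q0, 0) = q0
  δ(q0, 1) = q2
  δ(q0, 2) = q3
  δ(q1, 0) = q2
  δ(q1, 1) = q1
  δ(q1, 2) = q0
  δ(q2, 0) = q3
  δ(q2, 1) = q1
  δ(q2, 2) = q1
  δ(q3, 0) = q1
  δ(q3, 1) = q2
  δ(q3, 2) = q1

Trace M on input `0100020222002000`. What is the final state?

q0 --0--> q0
q0 --1--> q2
q2 --0--> q3
q3 --0--> q1
q1 --0--> q2
q2 --2--> q1
q1 --0--> q2
q2 --2--> q1
q1 --2--> q0
q0 --2--> q3
q3 --0--> q1
q1 --0--> q2
q2 --2--> q1
q1 --0--> q2
q2 --0--> q3
q3 --0--> q1

q1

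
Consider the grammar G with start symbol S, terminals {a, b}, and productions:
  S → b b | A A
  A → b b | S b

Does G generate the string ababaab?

no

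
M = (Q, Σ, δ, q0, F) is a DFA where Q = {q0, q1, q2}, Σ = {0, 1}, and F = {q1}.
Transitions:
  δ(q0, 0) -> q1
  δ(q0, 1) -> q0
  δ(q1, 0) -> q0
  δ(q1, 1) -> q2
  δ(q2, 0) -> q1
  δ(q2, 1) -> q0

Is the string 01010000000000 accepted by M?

rejected

q0 --0--> q1
q1 --1--> q2
q2 --0--> q1
q1 --1--> q2
q2 --0--> q1
q1 --0--> q0
q0 --0--> q1
q1 --0--> q0
q0 --0--> q1
q1 --0--> q0
q0 --0--> q1
q1 --0--> q0
q0 --0--> q1
q1 --0--> q0
End in state q0, which is not an accepting state.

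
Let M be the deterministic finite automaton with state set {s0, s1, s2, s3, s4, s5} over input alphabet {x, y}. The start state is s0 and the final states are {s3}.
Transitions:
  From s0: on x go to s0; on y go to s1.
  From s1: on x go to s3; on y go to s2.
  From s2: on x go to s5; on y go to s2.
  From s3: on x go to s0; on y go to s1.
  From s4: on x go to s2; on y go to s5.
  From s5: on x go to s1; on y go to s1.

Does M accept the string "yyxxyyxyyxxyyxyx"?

s0 --y--> s1
s1 --y--> s2
s2 --x--> s5
s5 --x--> s1
s1 --y--> s2
s2 --y--> s2
s2 --x--> s5
s5 --y--> s1
s1 --y--> s2
s2 --x--> s5
s5 --x--> s1
s1 --y--> s2
s2 --y--> s2
s2 --x--> s5
s5 --y--> s1
s1 --x--> s3
End in state s3, which is an accepting state.

accepted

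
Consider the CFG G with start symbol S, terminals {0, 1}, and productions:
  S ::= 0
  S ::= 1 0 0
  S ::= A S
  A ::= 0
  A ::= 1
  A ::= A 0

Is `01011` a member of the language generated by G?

no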